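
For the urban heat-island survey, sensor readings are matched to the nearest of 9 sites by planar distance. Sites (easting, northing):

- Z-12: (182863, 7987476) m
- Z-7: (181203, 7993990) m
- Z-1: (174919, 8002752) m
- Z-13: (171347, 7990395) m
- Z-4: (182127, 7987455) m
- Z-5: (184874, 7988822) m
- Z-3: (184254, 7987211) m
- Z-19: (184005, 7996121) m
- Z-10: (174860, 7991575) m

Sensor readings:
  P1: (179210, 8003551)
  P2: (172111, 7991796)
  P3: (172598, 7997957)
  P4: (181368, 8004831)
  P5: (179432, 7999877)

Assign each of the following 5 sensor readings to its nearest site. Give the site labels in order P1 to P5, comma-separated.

P1 → Z-1 (d²=19051082.00)
P2 → Z-13 (d²=2546497.00)
P3 → Z-1 (d²=28379066.00)
P4 → Z-1 (d²=45911842.00)
P5 → Z-1 (d²=28632794.00)

Z-1, Z-13, Z-1, Z-1, Z-1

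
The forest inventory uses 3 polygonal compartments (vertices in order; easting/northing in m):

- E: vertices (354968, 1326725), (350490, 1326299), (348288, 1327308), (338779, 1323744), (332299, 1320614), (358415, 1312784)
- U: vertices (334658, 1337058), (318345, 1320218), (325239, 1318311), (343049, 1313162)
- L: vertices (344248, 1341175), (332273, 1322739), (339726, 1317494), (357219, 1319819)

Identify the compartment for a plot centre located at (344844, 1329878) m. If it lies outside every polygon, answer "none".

L

Cast a ray rightward from (344844, 1329878). For each polygon, the edges (by vertex number in listed order) whose endpoints lie on opposite sides of northing = 1329878, where each meets that height, and whether that is right or left of the point:
E: no edge straddles that height → 0 crossings.
U: 1–2 at easting≈327702.7 (left), 4–1 at easting≈337179.2 (left) → 0 crossings.
L: 1–2 at easting≈336910.1 (left), 4–1 at easting≈351109.5 (right) → 1 crossing.
Only L has an odd count, so the point is inside L.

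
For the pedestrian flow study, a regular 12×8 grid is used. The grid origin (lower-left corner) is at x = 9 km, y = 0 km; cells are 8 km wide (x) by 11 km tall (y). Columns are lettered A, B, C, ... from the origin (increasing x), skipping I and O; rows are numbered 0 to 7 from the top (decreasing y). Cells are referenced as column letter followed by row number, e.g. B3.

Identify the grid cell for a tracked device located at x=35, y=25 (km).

Column index: ⌊(35 − 9) / 8⌋ = ⌊3.250⌋ = 3 → column D
Row offset from origin: ⌊(25 − 0) / 11⌋ = ⌊2.273⌋ = 2 → row 5 (counted from top)

D5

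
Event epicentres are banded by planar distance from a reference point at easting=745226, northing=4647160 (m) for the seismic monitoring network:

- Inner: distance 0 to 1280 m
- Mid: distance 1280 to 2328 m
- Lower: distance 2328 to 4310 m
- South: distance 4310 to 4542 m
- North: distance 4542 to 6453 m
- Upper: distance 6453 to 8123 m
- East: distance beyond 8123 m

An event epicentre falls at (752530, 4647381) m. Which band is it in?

Upper

Distance = √((752530−745226)² + (4647381−4647160)²) = √(53348416.000 + 48841.000) = 7307.343 m.
6453 ≤ 7307.343 < 8123 → Upper.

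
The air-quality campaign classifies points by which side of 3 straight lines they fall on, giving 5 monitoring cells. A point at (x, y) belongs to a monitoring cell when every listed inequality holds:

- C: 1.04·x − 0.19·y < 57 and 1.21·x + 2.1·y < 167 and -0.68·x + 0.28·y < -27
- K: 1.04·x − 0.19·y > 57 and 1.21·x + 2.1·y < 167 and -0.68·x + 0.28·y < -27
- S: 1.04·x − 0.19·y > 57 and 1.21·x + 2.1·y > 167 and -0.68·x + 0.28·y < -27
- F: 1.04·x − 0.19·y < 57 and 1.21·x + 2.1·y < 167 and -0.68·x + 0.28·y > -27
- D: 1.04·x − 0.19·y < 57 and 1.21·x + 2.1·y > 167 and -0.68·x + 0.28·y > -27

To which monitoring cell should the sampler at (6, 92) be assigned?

1.04·6 − 0.19·92 = -11.240, which is < 57
1.21·6 + 2.1·92 = 200.460, which is > 167
-0.68·6 + 0.28·92 = 21.680, which is > -27
This sign pattern matches D.

D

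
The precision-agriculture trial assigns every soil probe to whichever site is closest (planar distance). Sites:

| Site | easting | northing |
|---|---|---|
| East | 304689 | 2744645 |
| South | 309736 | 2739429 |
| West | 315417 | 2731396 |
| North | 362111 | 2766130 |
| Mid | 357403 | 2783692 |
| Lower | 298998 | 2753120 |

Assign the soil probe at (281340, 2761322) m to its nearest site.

Squared distances to each site:
East: 823298130.000; South: 1285636265.000; West: 2056807405.000; North: 6547071305.000; Mid: 6285996869.000; Lower: 379077768.000.
Minimum at Lower.

Lower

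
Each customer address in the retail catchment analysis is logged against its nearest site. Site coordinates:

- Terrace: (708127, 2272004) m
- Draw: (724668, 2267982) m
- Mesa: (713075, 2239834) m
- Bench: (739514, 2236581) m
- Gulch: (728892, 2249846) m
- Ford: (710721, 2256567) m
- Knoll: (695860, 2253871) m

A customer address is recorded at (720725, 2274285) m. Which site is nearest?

Draw

Squared distances to each site:
Terrace: 163912565.000; Draw: 55275058.000; Mesa: 1245393901.000; Bench: 1774618137.000; Gulch: 663964610.000; Ford: 414007540.000; Knoll: 1034999621.000.
Minimum at Draw.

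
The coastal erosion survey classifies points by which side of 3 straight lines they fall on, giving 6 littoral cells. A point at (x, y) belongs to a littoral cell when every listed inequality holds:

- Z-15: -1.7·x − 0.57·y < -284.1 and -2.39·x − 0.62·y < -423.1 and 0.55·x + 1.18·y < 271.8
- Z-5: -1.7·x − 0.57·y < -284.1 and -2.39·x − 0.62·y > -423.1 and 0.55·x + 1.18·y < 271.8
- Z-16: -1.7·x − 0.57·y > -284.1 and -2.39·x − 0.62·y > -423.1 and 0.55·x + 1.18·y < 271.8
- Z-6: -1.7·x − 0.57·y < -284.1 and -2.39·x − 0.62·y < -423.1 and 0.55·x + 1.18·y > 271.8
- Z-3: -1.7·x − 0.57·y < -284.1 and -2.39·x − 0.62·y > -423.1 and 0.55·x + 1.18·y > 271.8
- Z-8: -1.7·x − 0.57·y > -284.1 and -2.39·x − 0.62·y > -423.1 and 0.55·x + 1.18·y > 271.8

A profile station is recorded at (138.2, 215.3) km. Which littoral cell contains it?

Z-6

-1.7·138.2 − 0.57·215.3 = -357.661, which is < -284.1
-2.39·138.2 − 0.62·215.3 = -463.784, which is < -423.1
0.55·138.2 + 1.18·215.3 = 330.064, which is > 271.8
This sign pattern matches Z-6.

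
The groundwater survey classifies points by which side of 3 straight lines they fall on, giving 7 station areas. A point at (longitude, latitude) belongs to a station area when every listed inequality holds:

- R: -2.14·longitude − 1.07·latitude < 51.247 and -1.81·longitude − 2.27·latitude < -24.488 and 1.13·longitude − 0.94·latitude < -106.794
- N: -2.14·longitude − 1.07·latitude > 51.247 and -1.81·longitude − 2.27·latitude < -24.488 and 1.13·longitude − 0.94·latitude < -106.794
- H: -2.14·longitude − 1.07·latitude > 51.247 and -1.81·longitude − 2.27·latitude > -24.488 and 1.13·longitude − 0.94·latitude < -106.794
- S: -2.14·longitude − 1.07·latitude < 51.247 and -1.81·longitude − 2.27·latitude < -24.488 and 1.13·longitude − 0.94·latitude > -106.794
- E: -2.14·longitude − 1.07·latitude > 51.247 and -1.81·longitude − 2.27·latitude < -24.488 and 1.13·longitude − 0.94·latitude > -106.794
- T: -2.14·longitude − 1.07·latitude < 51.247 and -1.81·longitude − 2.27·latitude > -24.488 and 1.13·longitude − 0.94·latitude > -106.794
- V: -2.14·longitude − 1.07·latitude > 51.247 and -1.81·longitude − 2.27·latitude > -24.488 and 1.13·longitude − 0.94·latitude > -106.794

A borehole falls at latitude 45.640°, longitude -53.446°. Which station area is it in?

V

-2.14·-53.446 − 1.07·45.640 = 65.540, which is > 51.247
-1.81·-53.446 − 2.27·45.640 = -6.866, which is > -24.488
1.13·-53.446 − 0.94·45.640 = -103.296, which is > -106.794
This sign pattern matches V.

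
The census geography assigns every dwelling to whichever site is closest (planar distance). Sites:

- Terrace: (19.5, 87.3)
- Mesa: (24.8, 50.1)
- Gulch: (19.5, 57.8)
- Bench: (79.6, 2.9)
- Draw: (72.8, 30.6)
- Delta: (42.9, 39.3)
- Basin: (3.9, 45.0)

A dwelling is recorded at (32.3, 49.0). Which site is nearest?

Squared distances to each site:
Terrace: 1630.730; Mesa: 57.460; Gulch: 241.280; Bench: 4362.500; Draw: 1978.810; Delta: 206.450; Basin: 822.560.
Minimum at Mesa.

Mesa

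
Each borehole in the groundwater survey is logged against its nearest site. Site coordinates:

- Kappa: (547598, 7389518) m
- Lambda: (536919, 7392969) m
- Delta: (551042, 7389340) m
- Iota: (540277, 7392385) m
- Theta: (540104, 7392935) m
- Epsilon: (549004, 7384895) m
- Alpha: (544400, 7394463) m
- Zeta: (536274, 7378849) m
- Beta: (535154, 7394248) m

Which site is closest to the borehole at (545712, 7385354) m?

Squared distances to each site:
Kappa: 20895892.000; Lambda: 135305074.000; Delta: 44297096.000; Iota: 78974186.000; Theta: 88921225.000; Epsilon: 11047945.000; Alpha: 84695225.000; Zeta: 131390869.000; Beta: 190574600.000.
Minimum at Epsilon.

Epsilon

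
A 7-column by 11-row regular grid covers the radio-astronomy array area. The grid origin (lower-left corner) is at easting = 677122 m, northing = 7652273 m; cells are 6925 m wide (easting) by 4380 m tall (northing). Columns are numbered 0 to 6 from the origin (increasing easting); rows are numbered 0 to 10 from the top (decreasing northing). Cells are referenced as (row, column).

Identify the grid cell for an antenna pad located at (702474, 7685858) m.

Column index: ⌊(702474 − 677122) / 6925⌋ = ⌊3.661⌋ = 3
Row offset from origin: ⌊(7685858 − 7652273) / 4380⌋ = ⌊7.668⌋ = 7 → row 3 (counted from top)

(3, 3)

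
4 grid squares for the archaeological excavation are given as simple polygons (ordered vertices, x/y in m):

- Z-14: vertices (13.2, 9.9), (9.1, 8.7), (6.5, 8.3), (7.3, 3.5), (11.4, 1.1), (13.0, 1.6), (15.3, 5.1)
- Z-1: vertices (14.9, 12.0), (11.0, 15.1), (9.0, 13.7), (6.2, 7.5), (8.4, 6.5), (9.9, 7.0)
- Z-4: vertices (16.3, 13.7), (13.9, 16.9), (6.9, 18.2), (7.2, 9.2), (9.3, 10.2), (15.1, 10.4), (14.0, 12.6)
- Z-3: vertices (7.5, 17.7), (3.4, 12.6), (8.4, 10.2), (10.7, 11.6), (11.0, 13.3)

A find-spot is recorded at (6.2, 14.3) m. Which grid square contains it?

Z-3

Cast a ray rightward from (6.2, 14.3). For each polygon, the edges (by vertex number in listed order) whose endpoints lie on opposite sides of y = 14.3, where each meets that height, and whether that is right or left of the point:
Z-14: no edge straddles that height → 0 crossings.
Z-1: 1–2 at x≈12.01 (right), 2–3 at x≈9.86 (right) → 2 crossings.
Z-4: 1–2 at x≈15.85 (right), 3–4 at x≈7.03 (right) → 2 crossings.
Z-3: 1–2 at x≈4.77 (left), 5–1 at x≈10.20 (right) → 1 crossing.
Only Z-3 has an odd count, so the point is inside Z-3.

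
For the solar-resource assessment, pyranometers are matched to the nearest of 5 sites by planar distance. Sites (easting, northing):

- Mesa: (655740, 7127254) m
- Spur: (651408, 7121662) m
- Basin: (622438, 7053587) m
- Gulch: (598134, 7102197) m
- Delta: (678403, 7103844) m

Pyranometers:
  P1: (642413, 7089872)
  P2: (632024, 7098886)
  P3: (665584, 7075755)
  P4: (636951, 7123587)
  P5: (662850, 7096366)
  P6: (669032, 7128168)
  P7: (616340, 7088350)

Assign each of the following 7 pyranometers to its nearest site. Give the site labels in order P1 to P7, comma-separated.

P1 → Spur (d²=1091514125.00)
P2 → Spur (d²=894485632.00)
P3 → Delta (d²=953318682.00)
P4 → Spur (d²=212710474.00)
P5 → Delta (d²=297816293.00)
P6 → Mesa (d²=177512660.00)
P7 → Gulch (d²=523197845.00)

Spur, Spur, Delta, Spur, Delta, Mesa, Gulch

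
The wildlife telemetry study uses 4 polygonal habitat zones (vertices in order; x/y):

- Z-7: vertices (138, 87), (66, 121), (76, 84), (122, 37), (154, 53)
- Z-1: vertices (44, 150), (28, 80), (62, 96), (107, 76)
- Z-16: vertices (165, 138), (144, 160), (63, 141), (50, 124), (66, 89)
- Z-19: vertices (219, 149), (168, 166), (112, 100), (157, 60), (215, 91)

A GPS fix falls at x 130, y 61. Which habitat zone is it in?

Z-7

Cast a ray rightward from (130, 61). For each polygon, the edges (by vertex number in listed order) whose endpoints lie on opposite sides of y = 61, where each meets that height, and whether that is right or left of the point:
Z-7: 3–4 at x≈98.5 (left), 5–1 at x≈150.2 (right) → 1 crossing.
Z-1: no edge straddles that height → 0 crossings.
Z-16: no edge straddles that height → 0 crossings.
Z-19: 3–4 at x≈155.9 (right), 4–5 at x≈158.9 (right) → 2 crossings.
Only Z-7 has an odd count, so the point is inside Z-7.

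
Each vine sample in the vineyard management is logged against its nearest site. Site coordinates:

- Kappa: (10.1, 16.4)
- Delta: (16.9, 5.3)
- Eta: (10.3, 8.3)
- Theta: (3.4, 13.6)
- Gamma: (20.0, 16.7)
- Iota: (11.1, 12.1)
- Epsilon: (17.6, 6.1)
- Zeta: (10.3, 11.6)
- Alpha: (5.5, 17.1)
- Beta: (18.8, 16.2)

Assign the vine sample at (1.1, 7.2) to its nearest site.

Squared distances to each site:
Kappa: 165.640; Delta: 253.250; Eta: 85.850; Theta: 46.250; Gamma: 447.460; Iota: 124.010; Epsilon: 273.460; Zeta: 104.000; Alpha: 117.370; Beta: 394.290.
Minimum at Theta.

Theta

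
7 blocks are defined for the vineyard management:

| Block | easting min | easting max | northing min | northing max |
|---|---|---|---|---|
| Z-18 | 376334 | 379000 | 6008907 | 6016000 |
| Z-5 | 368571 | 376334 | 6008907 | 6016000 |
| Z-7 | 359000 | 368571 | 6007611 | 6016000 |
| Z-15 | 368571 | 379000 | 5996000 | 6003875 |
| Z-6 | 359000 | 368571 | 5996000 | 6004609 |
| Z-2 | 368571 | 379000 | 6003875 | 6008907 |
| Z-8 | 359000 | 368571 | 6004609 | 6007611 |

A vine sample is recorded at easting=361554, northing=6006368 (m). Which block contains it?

The point has easting = 361554 and northing = 6006368.
Only Z-8 satisfies 359000 ≤ easting ≤ 368571 and 6004609 ≤ northing ≤ 6007611.

Z-8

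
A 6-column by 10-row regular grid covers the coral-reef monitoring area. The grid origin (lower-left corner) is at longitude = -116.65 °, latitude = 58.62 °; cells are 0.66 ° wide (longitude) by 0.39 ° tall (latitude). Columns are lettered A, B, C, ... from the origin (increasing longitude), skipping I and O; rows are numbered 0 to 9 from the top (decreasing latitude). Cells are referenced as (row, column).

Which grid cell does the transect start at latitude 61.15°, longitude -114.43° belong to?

(3, D)

Column index: ⌊(-114.43 − -116.65) / 0.66⌋ = ⌊3.364⌋ = 3 → column D
Row offset from origin: ⌊(61.15 − 58.62) / 0.39⌋ = ⌊6.487⌋ = 6 → row 3 (counted from top)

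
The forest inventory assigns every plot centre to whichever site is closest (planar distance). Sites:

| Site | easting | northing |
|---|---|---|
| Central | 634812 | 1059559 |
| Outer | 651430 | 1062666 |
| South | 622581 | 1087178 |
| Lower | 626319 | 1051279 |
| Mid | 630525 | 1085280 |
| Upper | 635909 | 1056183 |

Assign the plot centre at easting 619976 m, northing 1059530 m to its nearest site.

Lower

Squared distances to each site:
Central: 220107737.000; Outer: 999188612.000; South: 771197929.000; Lower: 108312650.000; Mid: 774343901.000; Upper: 265062898.000.
Minimum at Lower.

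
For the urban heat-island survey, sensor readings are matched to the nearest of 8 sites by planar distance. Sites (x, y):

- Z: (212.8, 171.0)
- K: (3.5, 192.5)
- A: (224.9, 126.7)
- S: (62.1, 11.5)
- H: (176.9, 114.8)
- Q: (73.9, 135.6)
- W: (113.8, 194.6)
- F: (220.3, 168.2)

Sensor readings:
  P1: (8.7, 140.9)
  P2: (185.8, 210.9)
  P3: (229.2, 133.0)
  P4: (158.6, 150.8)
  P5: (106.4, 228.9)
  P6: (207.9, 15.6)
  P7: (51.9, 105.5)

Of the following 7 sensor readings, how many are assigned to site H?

2

P1 → K
P2 → Z
P3 → A
P4 → H
P5 → W
P6 → H
P7 → Q
2 of the 7 go to H.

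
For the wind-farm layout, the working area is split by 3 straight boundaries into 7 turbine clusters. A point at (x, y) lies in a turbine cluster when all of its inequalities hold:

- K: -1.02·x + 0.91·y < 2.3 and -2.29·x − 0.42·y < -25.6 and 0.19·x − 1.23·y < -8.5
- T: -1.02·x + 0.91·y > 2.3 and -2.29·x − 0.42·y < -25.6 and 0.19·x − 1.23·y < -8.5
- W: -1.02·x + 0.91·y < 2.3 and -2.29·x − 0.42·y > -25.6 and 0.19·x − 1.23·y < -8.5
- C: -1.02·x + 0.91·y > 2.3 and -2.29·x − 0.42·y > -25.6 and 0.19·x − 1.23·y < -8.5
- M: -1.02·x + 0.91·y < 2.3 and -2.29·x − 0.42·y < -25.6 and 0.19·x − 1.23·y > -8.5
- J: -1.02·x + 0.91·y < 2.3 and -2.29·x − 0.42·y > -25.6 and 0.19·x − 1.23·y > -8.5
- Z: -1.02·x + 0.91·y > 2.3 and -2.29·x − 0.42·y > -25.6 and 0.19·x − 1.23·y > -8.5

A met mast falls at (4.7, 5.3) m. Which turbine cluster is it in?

-1.02·4.7 + 0.91·5.3 = 0.029, which is < 2.3
-2.29·4.7 − 0.42·5.3 = -12.989, which is > -25.6
0.19·4.7 − 1.23·5.3 = -5.626, which is > -8.5
This sign pattern matches J.

J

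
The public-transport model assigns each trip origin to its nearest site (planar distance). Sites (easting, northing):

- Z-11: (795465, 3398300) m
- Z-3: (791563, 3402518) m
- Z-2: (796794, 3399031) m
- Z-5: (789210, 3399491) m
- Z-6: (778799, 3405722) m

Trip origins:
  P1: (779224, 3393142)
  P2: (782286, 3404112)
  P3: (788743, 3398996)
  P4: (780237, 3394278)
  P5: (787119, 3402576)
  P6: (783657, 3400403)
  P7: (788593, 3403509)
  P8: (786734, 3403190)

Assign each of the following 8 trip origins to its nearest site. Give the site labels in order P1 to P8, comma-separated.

Z-5, Z-6, Z-5, Z-5, Z-5, Z-5, Z-3, Z-5

P1 → Z-5 (d²=140029997.00)
P2 → Z-6 (d²=14751269.00)
P3 → Z-5 (d²=463114.00)
P4 → Z-5 (d²=107690098.00)
P5 → Z-5 (d²=13889506.00)
P6 → Z-5 (d²=31667553.00)
P7 → Z-3 (d²=9802981.00)
P8 → Z-5 (d²=19813177.00)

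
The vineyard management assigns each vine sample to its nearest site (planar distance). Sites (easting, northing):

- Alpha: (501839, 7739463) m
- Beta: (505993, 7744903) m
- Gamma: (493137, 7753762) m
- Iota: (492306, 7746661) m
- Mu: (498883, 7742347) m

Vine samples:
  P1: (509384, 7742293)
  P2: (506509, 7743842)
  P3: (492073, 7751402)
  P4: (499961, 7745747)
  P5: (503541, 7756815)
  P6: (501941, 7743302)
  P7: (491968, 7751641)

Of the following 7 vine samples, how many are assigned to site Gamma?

P1 → Beta
P2 → Beta
P3 → Gamma
P4 → Mu
P5 → Gamma
P6 → Mu
P7 → Gamma
3 of the 7 go to Gamma.

3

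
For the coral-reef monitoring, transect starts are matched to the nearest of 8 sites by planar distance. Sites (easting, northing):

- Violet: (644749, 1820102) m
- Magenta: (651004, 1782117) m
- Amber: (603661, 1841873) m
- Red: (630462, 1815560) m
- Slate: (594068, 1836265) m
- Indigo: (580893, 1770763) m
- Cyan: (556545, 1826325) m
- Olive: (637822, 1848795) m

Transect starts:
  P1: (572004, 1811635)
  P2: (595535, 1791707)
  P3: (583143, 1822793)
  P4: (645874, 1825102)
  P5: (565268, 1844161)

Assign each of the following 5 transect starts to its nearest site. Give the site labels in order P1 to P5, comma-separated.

Cyan, Indigo, Slate, Violet, Cyan

P1 → Cyan (d²=454776781.00)
P2 → Indigo (d²=653039300.00)
P3 → Slate (d²=300850409.00)
P4 → Violet (d²=26265625.00)
P5 → Cyan (d²=394213625.00)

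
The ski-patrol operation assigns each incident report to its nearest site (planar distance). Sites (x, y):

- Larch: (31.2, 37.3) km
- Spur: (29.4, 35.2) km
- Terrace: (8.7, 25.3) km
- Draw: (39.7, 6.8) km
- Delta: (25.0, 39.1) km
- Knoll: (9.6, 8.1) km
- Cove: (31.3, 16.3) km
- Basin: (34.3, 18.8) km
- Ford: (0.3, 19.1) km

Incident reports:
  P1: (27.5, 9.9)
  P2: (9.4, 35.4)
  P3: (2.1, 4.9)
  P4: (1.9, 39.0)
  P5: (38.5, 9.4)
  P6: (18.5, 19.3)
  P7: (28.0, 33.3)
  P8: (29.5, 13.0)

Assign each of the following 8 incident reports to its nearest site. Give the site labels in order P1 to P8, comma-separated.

P1 → Cove (d²=55.40)
P2 → Terrace (d²=102.50)
P3 → Knoll (d²=66.49)
P4 → Terrace (d²=233.93)
P5 → Draw (d²=8.20)
P6 → Terrace (d²=132.04)
P7 → Spur (d²=5.57)
P8 → Cove (d²=14.13)

Cove, Terrace, Knoll, Terrace, Draw, Terrace, Spur, Cove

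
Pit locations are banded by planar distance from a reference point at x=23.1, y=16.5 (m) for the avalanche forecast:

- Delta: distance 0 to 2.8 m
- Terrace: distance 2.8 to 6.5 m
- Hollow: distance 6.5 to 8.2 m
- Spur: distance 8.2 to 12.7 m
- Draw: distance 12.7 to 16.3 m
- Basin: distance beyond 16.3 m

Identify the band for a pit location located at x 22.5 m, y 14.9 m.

Delta

Distance = √((22.5−23.1)² + (14.9−16.5)²) = √(0.360 + 2.560) = 1.709 m.
0 ≤ 1.709 < 2.8 → Delta.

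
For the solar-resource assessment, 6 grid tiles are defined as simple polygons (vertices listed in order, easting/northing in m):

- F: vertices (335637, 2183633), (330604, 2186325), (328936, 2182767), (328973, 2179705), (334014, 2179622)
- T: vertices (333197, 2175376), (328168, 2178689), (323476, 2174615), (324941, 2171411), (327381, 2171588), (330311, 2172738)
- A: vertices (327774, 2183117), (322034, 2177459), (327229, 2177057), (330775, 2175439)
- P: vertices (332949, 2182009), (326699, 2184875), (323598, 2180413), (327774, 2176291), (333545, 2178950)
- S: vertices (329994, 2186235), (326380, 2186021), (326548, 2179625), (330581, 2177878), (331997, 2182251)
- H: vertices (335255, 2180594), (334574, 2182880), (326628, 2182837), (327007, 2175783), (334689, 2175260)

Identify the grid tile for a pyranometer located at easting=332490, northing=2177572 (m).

Cast a ray rightward from (332490, 2177572). For each polygon, the edges (by vertex number in listed order) whose endpoints lie on opposite sides of northing = 2177572, where each meets that height, and whether that is right or left of the point:
F: no edge straddles that height → 0 crossings.
T: 1–2 at easting≈329863.6 (left), 2–3 at easting≈326881.6 (left) → 0 crossings.
A: 1–2 at easting≈322148.6 (left), 4–1 at easting≈329941.3 (left) → 0 crossings.
P: 3–4 at easting≈326476.2 (left), 4–5 at easting≈330554.2 (left) → 0 crossings.
S: no edge straddles that height → 0 crossings.
H: 3–4 at easting≈326910.9 (left), 5–1 at easting≈334934.3 (right) → 1 crossing.
Only H has an odd count, so the point is inside H.

H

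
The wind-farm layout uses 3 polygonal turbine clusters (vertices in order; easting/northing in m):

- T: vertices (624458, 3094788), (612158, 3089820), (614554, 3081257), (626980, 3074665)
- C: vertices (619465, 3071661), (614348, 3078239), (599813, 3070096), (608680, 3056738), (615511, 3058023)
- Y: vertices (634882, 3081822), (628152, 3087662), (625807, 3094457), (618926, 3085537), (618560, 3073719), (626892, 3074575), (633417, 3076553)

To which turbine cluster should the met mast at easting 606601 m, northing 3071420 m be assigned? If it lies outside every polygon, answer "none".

Cast a ray rightward from (606601, 3071420). For each polygon, the edges (by vertex number in listed order) whose endpoints lie on opposite sides of northing = 3071420, where each meets that height, and whether that is right or left of the point:
T: no edge straddles that height → 0 crossings.
C: 2–3 at easting≈602176.3 (left), 5–1 at easting≈619395.1 (right) → 1 crossing.
Y: no edge straddles that height → 0 crossings.
Only C has an odd count, so the point is inside C.

C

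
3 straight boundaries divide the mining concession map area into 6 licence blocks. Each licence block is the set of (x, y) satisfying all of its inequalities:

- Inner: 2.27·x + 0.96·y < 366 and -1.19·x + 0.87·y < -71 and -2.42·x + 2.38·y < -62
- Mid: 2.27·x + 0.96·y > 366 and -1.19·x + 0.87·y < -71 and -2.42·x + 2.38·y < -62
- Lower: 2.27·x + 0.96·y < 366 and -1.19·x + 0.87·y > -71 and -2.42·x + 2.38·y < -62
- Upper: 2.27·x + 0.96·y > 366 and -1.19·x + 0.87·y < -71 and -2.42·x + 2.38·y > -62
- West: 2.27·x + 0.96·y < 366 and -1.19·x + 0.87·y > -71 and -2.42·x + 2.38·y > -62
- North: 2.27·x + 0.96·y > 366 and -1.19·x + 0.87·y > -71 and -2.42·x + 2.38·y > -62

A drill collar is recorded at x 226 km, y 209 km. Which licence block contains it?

Upper

2.27·226 + 0.96·209 = 713.660, which is > 366
-1.19·226 + 0.87·209 = -87.110, which is < -71
-2.42·226 + 2.38·209 = -49.500, which is > -62
This sign pattern matches Upper.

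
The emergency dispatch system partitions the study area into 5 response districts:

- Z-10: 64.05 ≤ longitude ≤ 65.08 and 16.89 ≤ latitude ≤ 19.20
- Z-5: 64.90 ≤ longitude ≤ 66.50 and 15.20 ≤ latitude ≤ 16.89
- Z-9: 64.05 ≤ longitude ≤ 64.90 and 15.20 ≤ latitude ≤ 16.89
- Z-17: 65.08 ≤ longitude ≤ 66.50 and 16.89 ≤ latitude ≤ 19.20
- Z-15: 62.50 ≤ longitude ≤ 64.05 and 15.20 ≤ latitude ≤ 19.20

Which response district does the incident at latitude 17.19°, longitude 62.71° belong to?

The point has longitude = 62.71 and latitude = 17.19.
Only Z-15 satisfies 62.50 ≤ longitude ≤ 64.05 and 15.20 ≤ latitude ≤ 19.20.

Z-15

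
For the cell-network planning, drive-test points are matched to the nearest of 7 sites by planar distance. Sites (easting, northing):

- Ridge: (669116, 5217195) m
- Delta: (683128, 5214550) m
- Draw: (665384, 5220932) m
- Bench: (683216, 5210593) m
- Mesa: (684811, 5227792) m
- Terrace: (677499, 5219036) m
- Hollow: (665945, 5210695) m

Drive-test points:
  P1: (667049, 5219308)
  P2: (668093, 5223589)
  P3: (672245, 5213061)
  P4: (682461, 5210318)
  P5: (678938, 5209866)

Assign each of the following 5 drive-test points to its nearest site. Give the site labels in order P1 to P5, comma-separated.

Draw, Draw, Ridge, Bench, Bench

P1 → Draw (d²=5409601.00)
P2 → Draw (d²=14398330.00)
P3 → Ridge (d²=26880597.00)
P4 → Bench (d²=645650.00)
P5 → Bench (d²=18829813.00)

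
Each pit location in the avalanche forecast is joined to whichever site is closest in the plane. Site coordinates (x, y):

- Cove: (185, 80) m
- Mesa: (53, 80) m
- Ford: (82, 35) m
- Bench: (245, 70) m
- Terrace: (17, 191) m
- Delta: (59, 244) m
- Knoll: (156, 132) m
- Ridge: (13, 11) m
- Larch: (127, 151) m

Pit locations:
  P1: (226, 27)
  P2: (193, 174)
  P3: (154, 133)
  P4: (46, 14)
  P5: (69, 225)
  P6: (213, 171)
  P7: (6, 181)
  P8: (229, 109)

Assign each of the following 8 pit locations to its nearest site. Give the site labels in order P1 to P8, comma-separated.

P1 → Bench (d²=2210.00)
P2 → Knoll (d²=3133.00)
P3 → Knoll (d²=5.00)
P4 → Ridge (d²=1098.00)
P5 → Delta (d²=461.00)
P6 → Knoll (d²=4770.00)
P7 → Terrace (d²=221.00)
P8 → Bench (d²=1777.00)

Bench, Knoll, Knoll, Ridge, Delta, Knoll, Terrace, Bench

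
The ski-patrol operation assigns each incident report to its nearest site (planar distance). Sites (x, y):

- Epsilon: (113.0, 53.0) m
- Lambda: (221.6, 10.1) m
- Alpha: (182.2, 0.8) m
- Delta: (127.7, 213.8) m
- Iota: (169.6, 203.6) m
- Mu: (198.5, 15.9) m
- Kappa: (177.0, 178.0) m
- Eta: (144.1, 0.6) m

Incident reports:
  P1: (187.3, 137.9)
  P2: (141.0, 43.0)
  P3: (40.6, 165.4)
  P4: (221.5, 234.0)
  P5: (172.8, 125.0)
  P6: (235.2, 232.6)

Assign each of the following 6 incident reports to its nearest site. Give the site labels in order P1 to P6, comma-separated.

Kappa, Epsilon, Delta, Iota, Kappa, Iota

P1 → Kappa (d²=1714.10)
P2 → Epsilon (d²=884.00)
P3 → Delta (d²=9928.97)
P4 → Iota (d²=3617.77)
P5 → Kappa (d²=2826.64)
P6 → Iota (d²=5144.36)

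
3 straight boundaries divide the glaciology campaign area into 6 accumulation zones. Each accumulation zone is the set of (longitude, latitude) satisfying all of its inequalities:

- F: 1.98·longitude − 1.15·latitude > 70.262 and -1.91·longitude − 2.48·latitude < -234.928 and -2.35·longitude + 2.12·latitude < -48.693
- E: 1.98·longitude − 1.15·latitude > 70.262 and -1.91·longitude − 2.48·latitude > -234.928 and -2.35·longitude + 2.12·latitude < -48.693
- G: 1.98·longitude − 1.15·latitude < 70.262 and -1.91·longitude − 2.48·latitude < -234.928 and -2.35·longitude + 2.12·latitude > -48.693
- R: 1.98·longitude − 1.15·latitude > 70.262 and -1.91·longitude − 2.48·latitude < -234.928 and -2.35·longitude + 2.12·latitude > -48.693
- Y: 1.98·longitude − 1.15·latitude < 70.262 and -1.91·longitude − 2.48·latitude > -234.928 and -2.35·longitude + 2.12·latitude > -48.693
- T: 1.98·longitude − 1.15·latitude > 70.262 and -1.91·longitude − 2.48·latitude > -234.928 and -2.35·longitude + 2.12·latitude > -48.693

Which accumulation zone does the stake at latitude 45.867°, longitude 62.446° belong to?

E

1.98·62.446 − 1.15·45.867 = 70.896, which is > 70.262
-1.91·62.446 − 2.48·45.867 = -233.022, which is > -234.928
-2.35·62.446 + 2.12·45.867 = -49.510, which is < -48.693
This sign pattern matches E.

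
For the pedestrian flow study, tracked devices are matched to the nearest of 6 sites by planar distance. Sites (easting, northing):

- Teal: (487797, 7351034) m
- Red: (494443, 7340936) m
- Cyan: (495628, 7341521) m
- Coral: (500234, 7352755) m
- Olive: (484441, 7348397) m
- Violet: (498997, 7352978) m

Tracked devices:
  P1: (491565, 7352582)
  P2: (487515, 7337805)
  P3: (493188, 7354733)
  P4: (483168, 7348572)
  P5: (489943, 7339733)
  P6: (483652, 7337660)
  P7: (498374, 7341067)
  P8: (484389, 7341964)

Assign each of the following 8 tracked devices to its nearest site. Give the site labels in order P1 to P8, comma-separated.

P1 → Teal (d²=16594128.00)
P2 → Red (d²=57800345.00)
P3 → Violet (d²=36824506.00)
P4 → Olive (d²=1651154.00)
P5 → Red (d²=21697209.00)
P6 → Olive (d²=115905690.00)
P7 → Cyan (d²=7746632.00)
P8 → Olive (d²=41386193.00)

Teal, Red, Violet, Olive, Red, Olive, Cyan, Olive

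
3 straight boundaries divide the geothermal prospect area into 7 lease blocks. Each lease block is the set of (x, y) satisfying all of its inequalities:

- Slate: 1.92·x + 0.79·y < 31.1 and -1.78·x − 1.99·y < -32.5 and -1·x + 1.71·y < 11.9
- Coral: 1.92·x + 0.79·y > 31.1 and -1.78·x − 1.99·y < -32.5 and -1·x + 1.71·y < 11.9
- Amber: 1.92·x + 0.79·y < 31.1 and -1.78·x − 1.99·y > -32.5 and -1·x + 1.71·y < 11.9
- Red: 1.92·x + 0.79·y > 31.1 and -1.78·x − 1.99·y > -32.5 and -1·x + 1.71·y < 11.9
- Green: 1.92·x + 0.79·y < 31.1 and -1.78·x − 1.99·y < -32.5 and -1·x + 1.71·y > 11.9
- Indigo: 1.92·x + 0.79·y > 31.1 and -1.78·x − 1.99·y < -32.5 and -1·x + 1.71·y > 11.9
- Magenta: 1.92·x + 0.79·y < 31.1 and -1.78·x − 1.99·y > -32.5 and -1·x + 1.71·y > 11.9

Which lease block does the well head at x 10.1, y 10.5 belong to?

1.92·10.1 + 0.79·10.5 = 27.687, which is < 31.1
-1.78·10.1 − 1.99·10.5 = -38.873, which is < -32.5
-1·10.1 + 1.71·10.5 = 7.855, which is < 11.9
This sign pattern matches Slate.

Slate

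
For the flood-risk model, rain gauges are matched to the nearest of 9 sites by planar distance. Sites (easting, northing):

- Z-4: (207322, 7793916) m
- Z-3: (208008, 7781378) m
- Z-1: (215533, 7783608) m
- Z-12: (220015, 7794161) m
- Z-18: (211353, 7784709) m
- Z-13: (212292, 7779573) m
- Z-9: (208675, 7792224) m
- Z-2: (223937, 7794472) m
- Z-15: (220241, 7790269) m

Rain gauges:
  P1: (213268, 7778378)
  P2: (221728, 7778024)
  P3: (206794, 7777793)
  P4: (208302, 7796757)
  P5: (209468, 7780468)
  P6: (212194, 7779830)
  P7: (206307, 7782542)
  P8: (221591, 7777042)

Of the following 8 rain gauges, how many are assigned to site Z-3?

P1 → Z-13
P2 → Z-1
P3 → Z-3
P4 → Z-4
P5 → Z-3
P6 → Z-13
P7 → Z-3
P8 → Z-1
3 of the 8 go to Z-3.

3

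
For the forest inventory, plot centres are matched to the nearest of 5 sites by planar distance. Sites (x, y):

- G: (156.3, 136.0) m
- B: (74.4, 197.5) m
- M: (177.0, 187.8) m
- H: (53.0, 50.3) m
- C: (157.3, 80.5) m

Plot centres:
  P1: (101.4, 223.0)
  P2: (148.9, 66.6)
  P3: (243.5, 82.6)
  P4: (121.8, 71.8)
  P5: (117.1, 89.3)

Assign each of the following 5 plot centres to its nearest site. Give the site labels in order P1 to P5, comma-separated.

P1 → B (d²=1379.25)
P2 → C (d²=263.77)
P3 → C (d²=7434.85)
P4 → C (d²=1335.94)
P5 → C (d²=1693.48)

B, C, C, C, C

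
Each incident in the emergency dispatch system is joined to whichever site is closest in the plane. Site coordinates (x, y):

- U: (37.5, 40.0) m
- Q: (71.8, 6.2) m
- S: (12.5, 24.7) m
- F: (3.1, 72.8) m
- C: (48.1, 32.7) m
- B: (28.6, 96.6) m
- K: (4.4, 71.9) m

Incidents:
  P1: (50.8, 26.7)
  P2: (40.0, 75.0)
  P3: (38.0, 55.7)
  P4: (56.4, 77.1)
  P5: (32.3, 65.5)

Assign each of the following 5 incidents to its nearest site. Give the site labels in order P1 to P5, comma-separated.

P1 → C (d²=43.29)
P2 → B (d²=596.52)
P3 → U (d²=246.74)
P4 → B (d²=1153.09)
P5 → U (d²=677.29)

C, B, U, B, U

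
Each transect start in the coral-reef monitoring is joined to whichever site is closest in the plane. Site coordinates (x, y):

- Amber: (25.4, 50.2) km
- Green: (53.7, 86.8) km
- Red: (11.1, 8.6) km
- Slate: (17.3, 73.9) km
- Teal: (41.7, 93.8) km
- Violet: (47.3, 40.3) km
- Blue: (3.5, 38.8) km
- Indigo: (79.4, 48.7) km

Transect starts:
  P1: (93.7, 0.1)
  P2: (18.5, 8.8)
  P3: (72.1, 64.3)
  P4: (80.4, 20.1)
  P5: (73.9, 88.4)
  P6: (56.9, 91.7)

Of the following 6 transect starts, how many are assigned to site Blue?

0

P1 → Indigo
P2 → Red
P3 → Indigo
P4 → Indigo
P5 → Green
P6 → Green
0 of the 6 go to Blue.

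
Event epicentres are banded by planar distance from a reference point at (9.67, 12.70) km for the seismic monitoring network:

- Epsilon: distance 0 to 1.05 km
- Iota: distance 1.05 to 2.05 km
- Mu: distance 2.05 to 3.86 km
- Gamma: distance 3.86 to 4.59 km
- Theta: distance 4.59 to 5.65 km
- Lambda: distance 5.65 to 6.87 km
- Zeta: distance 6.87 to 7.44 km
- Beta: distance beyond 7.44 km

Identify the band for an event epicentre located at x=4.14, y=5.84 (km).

Distance = √((4.14−9.67)² + (5.84−12.70)²) = √(30.581 + 47.060) = 8.811 km.
7.44 ≤ 8.811 < ∞ → Beta.

Beta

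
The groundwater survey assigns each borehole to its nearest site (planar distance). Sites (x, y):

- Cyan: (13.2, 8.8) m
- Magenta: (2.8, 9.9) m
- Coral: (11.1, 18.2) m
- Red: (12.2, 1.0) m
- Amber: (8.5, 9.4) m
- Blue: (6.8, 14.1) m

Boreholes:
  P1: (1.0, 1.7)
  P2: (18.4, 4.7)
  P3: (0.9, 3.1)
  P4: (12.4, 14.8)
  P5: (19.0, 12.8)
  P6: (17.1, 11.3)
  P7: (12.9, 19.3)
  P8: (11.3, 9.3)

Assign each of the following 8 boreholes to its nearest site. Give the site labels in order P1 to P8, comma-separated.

P1 → Magenta (d²=70.48)
P2 → Cyan (d²=43.85)
P3 → Magenta (d²=49.85)
P4 → Coral (d²=13.25)
P5 → Cyan (d²=49.64)
P6 → Cyan (d²=21.46)
P7 → Coral (d²=4.45)
P8 → Cyan (d²=3.86)

Magenta, Cyan, Magenta, Coral, Cyan, Cyan, Coral, Cyan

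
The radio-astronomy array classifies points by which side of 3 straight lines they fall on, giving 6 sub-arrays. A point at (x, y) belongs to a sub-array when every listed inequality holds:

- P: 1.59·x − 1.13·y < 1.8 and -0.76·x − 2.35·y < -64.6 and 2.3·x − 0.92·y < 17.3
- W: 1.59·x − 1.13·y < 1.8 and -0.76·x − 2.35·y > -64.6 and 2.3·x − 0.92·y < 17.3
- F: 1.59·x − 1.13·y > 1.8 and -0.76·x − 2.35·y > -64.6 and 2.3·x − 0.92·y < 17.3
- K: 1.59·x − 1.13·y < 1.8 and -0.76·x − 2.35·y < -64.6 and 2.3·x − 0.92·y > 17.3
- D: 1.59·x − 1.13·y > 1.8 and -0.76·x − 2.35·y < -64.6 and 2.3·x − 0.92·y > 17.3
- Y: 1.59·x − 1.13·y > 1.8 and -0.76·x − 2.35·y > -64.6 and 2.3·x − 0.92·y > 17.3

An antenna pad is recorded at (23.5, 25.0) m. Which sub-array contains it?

1.59·23.5 − 1.13·25.0 = 9.115, which is > 1.8
-0.76·23.5 − 2.35·25.0 = -76.610, which is < -64.6
2.3·23.5 − 0.92·25.0 = 31.050, which is > 17.3
This sign pattern matches D.

D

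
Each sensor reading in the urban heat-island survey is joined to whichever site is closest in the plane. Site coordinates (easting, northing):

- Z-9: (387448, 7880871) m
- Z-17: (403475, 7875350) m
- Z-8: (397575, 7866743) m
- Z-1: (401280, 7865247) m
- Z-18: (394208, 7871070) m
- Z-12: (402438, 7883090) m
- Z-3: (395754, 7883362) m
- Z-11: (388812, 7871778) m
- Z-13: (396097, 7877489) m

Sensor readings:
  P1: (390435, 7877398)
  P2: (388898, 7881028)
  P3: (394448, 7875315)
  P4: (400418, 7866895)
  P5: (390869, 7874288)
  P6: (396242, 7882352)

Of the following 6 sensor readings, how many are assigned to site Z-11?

P1 → Z-9
P2 → Z-9
P3 → Z-13
P4 → Z-1
P5 → Z-11
P6 → Z-3
1 of the 6 goes to Z-11.

1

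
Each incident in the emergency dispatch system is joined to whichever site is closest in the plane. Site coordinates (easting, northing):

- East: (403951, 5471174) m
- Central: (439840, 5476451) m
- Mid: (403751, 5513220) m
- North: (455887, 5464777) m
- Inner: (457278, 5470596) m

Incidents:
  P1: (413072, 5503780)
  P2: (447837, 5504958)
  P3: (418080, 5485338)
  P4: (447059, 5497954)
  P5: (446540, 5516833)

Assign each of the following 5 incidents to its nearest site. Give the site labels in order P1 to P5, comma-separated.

Mid, Central, East, Central, Central

P1 → Mid (d²=175994641.00)
P2 → Central (d²=876601058.00)
P3 → East (d²=400247537.00)
P4 → Central (d²=514492970.00)
P5 → Central (d²=1675595924.00)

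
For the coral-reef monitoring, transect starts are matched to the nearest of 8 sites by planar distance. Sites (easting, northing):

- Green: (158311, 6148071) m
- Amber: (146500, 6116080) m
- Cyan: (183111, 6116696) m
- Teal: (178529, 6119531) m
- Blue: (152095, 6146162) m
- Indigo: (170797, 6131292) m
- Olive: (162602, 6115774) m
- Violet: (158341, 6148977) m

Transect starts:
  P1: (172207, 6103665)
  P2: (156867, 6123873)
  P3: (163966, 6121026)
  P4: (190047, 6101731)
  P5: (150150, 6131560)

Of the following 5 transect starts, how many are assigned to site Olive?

P1 → Olive
P2 → Olive
P3 → Olive
P4 → Cyan
P5 → Blue
3 of the 5 go to Olive.

3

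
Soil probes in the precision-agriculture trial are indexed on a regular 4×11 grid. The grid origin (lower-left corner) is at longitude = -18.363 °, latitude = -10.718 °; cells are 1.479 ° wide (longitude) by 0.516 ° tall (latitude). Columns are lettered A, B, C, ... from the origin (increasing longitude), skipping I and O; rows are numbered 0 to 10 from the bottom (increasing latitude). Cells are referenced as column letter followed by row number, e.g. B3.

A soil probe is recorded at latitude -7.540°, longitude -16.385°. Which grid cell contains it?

Column index: ⌊(-16.385 − -18.363) / 1.479⌋ = ⌊1.337⌋ = 1 → column B
Row offset from origin: ⌊(-7.540 − -10.718) / 0.516⌋ = ⌊6.159⌋ = 6 → row 6

B6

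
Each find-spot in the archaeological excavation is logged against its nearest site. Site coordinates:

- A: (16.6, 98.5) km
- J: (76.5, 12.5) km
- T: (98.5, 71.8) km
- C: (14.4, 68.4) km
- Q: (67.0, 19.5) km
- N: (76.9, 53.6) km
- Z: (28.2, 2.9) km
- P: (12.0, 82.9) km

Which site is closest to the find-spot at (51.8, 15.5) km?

Squared distances to each site:
A: 8128.040; J: 619.090; T: 5350.580; C: 4197.170; Q: 247.040; N: 2081.620; Z: 715.720; P: 6126.800.
Minimum at Q.

Q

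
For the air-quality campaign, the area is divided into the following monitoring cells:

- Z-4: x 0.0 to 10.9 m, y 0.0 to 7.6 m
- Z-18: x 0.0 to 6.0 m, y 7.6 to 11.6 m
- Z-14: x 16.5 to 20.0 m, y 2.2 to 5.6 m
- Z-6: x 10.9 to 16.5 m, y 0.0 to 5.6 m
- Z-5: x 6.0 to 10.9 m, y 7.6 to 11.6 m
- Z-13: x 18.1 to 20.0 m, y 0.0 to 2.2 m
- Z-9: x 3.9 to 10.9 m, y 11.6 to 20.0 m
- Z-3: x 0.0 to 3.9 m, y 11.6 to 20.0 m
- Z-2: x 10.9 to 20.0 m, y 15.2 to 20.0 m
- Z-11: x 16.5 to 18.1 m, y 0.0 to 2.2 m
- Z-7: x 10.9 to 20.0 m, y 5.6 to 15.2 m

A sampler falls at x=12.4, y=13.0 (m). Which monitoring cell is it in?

The point has x = 12.4 and y = 13.0.
Only Z-7 satisfies 10.9 ≤ x ≤ 20.0 and 5.6 ≤ y ≤ 15.2.

Z-7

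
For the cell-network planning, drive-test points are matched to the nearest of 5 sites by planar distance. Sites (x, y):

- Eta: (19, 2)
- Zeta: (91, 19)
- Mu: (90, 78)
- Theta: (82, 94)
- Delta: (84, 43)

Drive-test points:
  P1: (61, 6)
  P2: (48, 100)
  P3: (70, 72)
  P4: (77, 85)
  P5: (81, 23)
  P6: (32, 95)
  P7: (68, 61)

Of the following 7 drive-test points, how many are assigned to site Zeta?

P1 → Zeta
P2 → Theta
P3 → Mu
P4 → Theta
P5 → Zeta
P6 → Theta
P7 → Delta
2 of the 7 go to Zeta.

2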